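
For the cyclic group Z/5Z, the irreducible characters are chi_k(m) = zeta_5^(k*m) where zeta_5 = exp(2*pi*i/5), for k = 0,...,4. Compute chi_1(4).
chi_1(4) = zeta_5^4 = exp(-2*I*pi/5)

Reasoning: chi_1(4) = zeta_5^(1*4) = zeta_5^4. Since zeta_5^5 = 1, this equals zeta_5^4 = exp(2*pi*i*4/5) = exp(-2*I*pi/5).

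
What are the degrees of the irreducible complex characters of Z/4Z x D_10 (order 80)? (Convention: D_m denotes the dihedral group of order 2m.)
Dimensions: 1, 1, 1, 1, 1, 1, 1, 1, 1, 1, 1, 1, 1, 1, 1, 1, 2, 2, 2, 2, 2, 2, 2, 2, 2, 2, 2, 2, 2, 2, 2, 2

There are 32 irreducibles (= number of conjugacy classes). Their dimensions d_i satisfy sum d_i^2 = |G| = 80: 1 + 1 + 1 + 1 + 1 + 1 + 1 + 1 + 1 + 1 + 1 + 1 + 1 + 1 + 1 + 1 + 4 + 4 + 4 + 4 + 4 + 4 + 4 + 4 + 4 + 4 + 4 + 4 + 4 + 4 + 4 + 4 = 80. (For the product with Z/4Z: each of the 4 1-dim characters of Z/4Z tensors with each irrep of D_10, giving 4 copies of each D_10-dimension.)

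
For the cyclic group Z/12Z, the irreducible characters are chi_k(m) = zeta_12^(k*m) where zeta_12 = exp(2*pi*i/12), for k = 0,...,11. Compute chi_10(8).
chi_10(8) = zeta_12^80 = exp(-2*I*pi/3)

Details: chi_10(8) = zeta_12^(10*8) = zeta_12^80. Since zeta_12^12 = 1, this equals zeta_12^8 = exp(2*pi*i*8/12) = exp(-2*I*pi/3).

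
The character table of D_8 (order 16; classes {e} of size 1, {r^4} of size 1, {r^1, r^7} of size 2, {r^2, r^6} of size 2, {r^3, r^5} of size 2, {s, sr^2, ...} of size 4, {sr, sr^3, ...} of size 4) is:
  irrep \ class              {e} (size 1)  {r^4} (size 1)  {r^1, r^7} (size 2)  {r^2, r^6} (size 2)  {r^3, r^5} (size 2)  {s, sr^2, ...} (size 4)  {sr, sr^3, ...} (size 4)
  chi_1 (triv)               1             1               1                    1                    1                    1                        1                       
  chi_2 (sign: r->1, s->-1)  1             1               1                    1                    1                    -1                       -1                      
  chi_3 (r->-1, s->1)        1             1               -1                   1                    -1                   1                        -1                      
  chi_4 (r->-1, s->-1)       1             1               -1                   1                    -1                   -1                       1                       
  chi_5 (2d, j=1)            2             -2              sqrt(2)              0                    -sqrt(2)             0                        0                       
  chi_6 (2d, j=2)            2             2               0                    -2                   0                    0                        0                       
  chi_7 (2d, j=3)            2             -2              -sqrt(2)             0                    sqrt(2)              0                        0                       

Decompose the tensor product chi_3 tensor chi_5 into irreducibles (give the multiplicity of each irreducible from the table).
chi_3 tensor chi_5 = chi_7 (all other irreducibles have multiplicity 0).

Why: The character of a tensor product is the pointwise product (chi_3 * chi_5)(C) = chi_3(C) * chi_5(C):
  {e}: (1)*(2), {r^4}: (1)*(-2), {r^1, r^7}: (-1)*(sqrt(2)), {r^2, r^6}: (1)*(0), {r^3, r^5}: (-1)*(-sqrt(2)), {s, sr^2, ...}: (1)*(0), {sr, sr^3, ...}: (-1)*(0)
so (chi_3 * chi_5) takes values
  {e} -> 2, {r^4} -> -2, {r^1, r^7} -> -sqrt(2), {r^2, r^6} -> 0, {r^3, r^5} -> sqrt(2), {s, sr^2, ...} -> 0, {sr, sr^3, ...} -> 0.
Now take the inner product of this character with each irreducible chi from the table, <chi_3*chi_5, chi> = (1/16) sum_C |C| (chi_3*chi_5)(C) conj(chi(C)):
  <chi_3*chi_5, chi_1> = (1/16)[1*(2)*conj(1) + 1*(-2)*conj(1) + 2*(-sqrt(2))*conj(1) + 2*(0)*conj(1) + 2*(sqrt(2))*conj(1) + 4*(0)*conj(1) + 4*(0)*conj(1)]
      = (1/16)[(2) + (-2) + (-2*sqrt(2)) + (0) + (2*sqrt(2)) + (0) + (0)] = 0/16 = 0
  <chi_3*chi_5, chi_2> = (1/16)[1*(2)*conj(1) + 1*(-2)*conj(1) + 2*(-sqrt(2))*conj(1) + 2*(0)*conj(1) + 2*(sqrt(2))*conj(1) + 4*(0)*conj(-1) + 4*(0)*conj(-1)]
      = (1/16)[(2) + (-2) + (-2*sqrt(2)) + (0) + (2*sqrt(2)) + (0) + (0)] = 0/16 = 0
  <chi_3*chi_5, chi_3> = (1/16)[1*(2)*conj(1) + 1*(-2)*conj(1) + 2*(-sqrt(2))*conj(-1) + 2*(0)*conj(1) + 2*(sqrt(2))*conj(-1) + 4*(0)*conj(1) + 4*(0)*conj(-1)]
      = (1/16)[(2) + (-2) + (2*sqrt(2)) + (0) + (-2*sqrt(2)) + (0) + (0)] = 0/16 = 0
  <chi_3*chi_5, chi_4> = (1/16)[1*(2)*conj(1) + 1*(-2)*conj(1) + 2*(-sqrt(2))*conj(-1) + 2*(0)*conj(1) + 2*(sqrt(2))*conj(-1) + 4*(0)*conj(-1) + 4*(0)*conj(1)]
      = (1/16)[(2) + (-2) + (2*sqrt(2)) + (0) + (-2*sqrt(2)) + (0) + (0)] = 0/16 = 0
  <chi_3*chi_5, chi_5> = (1/16)[1*(2)*conj(2) + 1*(-2)*conj(-2) + 2*(-sqrt(2))*conj(sqrt(2)) + 2*(0)*conj(0) + 2*(sqrt(2))*conj(-sqrt(2)) + 4*(0)*conj(0) + 4*(0)*conj(0)]
      = (1/16)[(4) + (4) + (-4) + (0) + (-4) + (0) + (0)] = 0/16 = 0
  <chi_3*chi_5, chi_6> = (1/16)[1*(2)*conj(2) + 1*(-2)*conj(2) + 2*(-sqrt(2))*conj(0) + 2*(0)*conj(-2) + 2*(sqrt(2))*conj(0) + 4*(0)*conj(0) + 4*(0)*conj(0)]
      = (1/16)[(4) + (-4) + (0) + (0) + (0) + (0) + (0)] = 0/16 = 0
  <chi_3*chi_5, chi_7> = (1/16)[1*(2)*conj(2) + 1*(-2)*conj(-2) + 2*(-sqrt(2))*conj(-sqrt(2)) + 2*(0)*conj(0) + 2*(sqrt(2))*conj(sqrt(2)) + 4*(0)*conj(0) + 4*(0)*conj(0)]
      = (1/16)[(4) + (4) + (4) + (0) + (4) + (0) + (0)] = 16/16 = 1
Hence the multiplicities are chi_7: 1. Dimension check: dim(chi_3)*dim(chi_5) = 1*2 = 2 and sum (mult * dim) = 1*2 = 2.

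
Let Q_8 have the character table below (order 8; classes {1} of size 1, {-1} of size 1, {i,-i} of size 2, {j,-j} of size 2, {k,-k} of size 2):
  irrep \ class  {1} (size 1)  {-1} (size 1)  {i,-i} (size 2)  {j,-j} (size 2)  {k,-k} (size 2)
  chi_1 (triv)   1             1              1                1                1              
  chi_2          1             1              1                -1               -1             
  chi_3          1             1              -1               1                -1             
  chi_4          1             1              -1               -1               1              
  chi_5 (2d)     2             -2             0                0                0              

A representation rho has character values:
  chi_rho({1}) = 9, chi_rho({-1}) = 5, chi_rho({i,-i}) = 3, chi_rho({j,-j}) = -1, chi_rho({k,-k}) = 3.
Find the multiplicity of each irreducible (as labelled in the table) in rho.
Multiplicities: chi_1: 3, chi_2: 2, chi_3: 0, chi_4: 2, chi_5: 1.

Derivation: Use <chi_rho, chi> = (1/|G|) sum_C |C| * chi_rho(C) * conj(chi(C)) with |G| = 8 for each irreducible chi in the table:
  <chi_rho, chi_1> = (1/8)[1*(9)*conj(1) + 1*(5)*conj(1) + 2*(3)*conj(1) + 2*(-1)*conj(1) + 2*(3)*conj(1)]
      = (1/8)[(9) + (5) + (6) + (-2) + (6)] = 24/8 = 3
  <chi_rho, chi_2> = (1/8)[1*(9)*conj(1) + 1*(5)*conj(1) + 2*(3)*conj(1) + 2*(-1)*conj(-1) + 2*(3)*conj(-1)]
      = (1/8)[(9) + (5) + (6) + (2) + (-6)] = 16/8 = 2
  <chi_rho, chi_3> = (1/8)[1*(9)*conj(1) + 1*(5)*conj(1) + 2*(3)*conj(-1) + 2*(-1)*conj(1) + 2*(3)*conj(-1)]
      = (1/8)[(9) + (5) + (-6) + (-2) + (-6)] = 0/8 = 0
  <chi_rho, chi_4> = (1/8)[1*(9)*conj(1) + 1*(5)*conj(1) + 2*(3)*conj(-1) + 2*(-1)*conj(-1) + 2*(3)*conj(1)]
      = (1/8)[(9) + (5) + (-6) + (2) + (6)] = 16/8 = 2
  <chi_rho, chi_5> = (1/8)[1*(9)*conj(2) + 1*(5)*conj(-2) + 2*(3)*conj(0) + 2*(-1)*conj(0) + 2*(3)*conj(0)]
      = (1/8)[(18) + (-10) + (0) + (0) + (0)] = 8/8 = 1
Dimension check: dim(rho) = sum (mult * dim) = 3*1 + 2*1 + 0*1 + 2*1 + 1*2 = 9 = chi_rho(e) = 9.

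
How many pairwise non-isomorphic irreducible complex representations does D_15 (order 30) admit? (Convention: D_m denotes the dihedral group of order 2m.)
9

Proof sketch: The number of irreducible complex representations of a finite group equals its number of conjugacy classes. D_15 has 9 conjugacy classes ((n+3)/2 for n odd), so D_15 (order 30) has exactly 9 irreducible complex representations.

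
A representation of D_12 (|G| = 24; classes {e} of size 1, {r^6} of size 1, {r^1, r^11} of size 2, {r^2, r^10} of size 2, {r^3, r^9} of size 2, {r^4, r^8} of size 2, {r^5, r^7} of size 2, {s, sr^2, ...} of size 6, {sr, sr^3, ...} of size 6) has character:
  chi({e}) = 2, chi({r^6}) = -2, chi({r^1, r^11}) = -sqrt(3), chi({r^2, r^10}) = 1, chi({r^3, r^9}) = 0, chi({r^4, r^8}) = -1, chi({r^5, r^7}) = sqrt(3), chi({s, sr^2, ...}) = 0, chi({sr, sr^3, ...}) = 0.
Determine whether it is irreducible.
Irreducible: <chi, chi> = 1.

Solution. <chi, chi> = (1/|G|) sum_C |C| * |chi(C)|^2 = (1/24)[1*|2|^2 + 1*|-2|^2 + 2*|-sqrt(3)|^2 + 2*|1|^2 + 2*|0|^2 + 2*|-1|^2 + 2*|sqrt(3)|^2 + 6*|0|^2 + 6*|0|^2]
  = (1/24)[(4) + (4) + (6) + (2) + (0) + (2) + (6) + (0) + (0)] = 24/24 = 1.
A character is irreducible iff <chi, chi> = 1, so this representation is irreducible.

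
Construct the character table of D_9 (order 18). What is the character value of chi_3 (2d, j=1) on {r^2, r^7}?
Conjugacy classes: {e} of size 1, {r^1, r^8} of size 2, {r^2, r^7} of size 2, {r^3, r^6} of size 2, {r^4, r^5} of size 2, {s, sr, ..., sr^8} of size 9.
Character table:
  irrep \ class              {e} (size 1)  {r^1, r^8} (size 2)  {r^2, r^7} (size 2)  {r^3, r^6} (size 2)  {r^4, r^5} (size 2)  {s, sr, ..., sr^8} (size 9)
  chi_1 (triv)               1             1                    1                    1                    1                    1                          
  chi_2 (sign: r->1, s->-1)  1             1                    1                    1                    1                    -1                         
  chi_3 (2d, j=1)            2             2*cos(2*pi/9)        2*cos(4*pi/9)        -1                   -2*cos(pi/9)         0                          
  chi_4 (2d, j=2)            2             2*cos(4*pi/9)        -2*cos(pi/9)         -1                   2*cos(2*pi/9)        0                          
  chi_5 (2d, j=3)            2             -1                   -1                   2                    -1                   0                          
  chi_6 (2d, j=4)            2             -2*cos(pi/9)         2*cos(2*pi/9)        -1                   2*cos(4*pi/9)        0                          

Spot check: chi_3 (2d, j=1) on {r^2, r^7} = 2*cos(4*pi/9).

Solution. D_9 has order 2*9 = 18 with 6 conjugacy classes, hence 6 irreducibles. Sum of squared dims 1 + 1 + 4 + 4 + 4 + 4 = 18 = |G|. Linear characters come from the abelianisation; the 2-dimensional irreps have character r^k -> 2*cos(2*pi*j*k/9), reflections -> 0.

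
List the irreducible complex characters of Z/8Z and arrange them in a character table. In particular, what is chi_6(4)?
Character table of Z/8Z (irreps indexed chi_0,...,chi_7 with chi_k(m) = zeta_8^(k*m), zeta_8 = exp(2*pi*i/8)):
  irrep \ class  {0} (size 1)  {1} (size 1)    {2} (size 1)  {3} (size 1)    {4} (size 1)  {5} (size 1)    {6} (size 1)  {7} (size 1)  
  chi_0          1             1               1             1               1             1               1             1             
  chi_1          1             exp(I*pi/4)     I             exp(3*I*pi/4)   -1            exp(-3*I*pi/4)  -I            exp(-I*pi/4)  
  chi_2          1             I               -1            -I              1             I               -1            -I            
  chi_3          1             exp(3*I*pi/4)   -I            exp(I*pi/4)     -1            exp(-I*pi/4)    I             exp(-3*I*pi/4)
  chi_4          1             -1              1             -1              1             -1              1             -1            
  chi_5          1             exp(-3*I*pi/4)  I             exp(-I*pi/4)    -1            exp(I*pi/4)     -I            exp(3*I*pi/4) 
  chi_6          1             -I              -1            I               1             -I              -1            I             
  chi_7          1             exp(-I*pi/4)    -I            exp(-3*I*pi/4)  -1            exp(3*I*pi/4)   I             exp(I*pi/4)   

Spot check: chi_6(4) = zeta_8^(6*4) = zeta_8^24 = 1.

Why: Z/8Z is abelian, so all 8 irreducible complex representations are 1-dimensional. They are given by chi_k(m) = zeta_8^(k*m) for k = 0,...,7. Row orthogonality: sum_m chi_k(m) conj(chi_l(m)) = 8 * [k = l].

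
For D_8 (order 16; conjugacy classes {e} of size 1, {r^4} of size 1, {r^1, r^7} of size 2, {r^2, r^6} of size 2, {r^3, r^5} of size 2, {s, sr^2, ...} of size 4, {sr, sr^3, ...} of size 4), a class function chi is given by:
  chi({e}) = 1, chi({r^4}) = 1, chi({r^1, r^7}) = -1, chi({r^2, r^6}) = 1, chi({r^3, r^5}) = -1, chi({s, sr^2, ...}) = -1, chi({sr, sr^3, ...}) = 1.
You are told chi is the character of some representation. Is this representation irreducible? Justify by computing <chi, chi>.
Irreducible: <chi, chi> = 1.

Details: <chi, chi> = (1/|G|) sum_C |C| * |chi(C)|^2 = (1/16)[1*|1|^2 + 1*|1|^2 + 2*|-1|^2 + 2*|1|^2 + 2*|-1|^2 + 4*|-1|^2 + 4*|1|^2]
  = (1/16)[(1) + (1) + (2) + (2) + (2) + (4) + (4)] = 16/16 = 1.
A character is irreducible iff <chi, chi> = 1, so this representation is irreducible.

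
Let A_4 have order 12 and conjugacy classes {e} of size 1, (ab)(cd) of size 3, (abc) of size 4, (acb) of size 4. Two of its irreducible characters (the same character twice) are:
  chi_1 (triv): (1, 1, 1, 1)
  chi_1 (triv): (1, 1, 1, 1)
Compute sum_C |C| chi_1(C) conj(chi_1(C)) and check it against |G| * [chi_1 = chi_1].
Sum = 12 = |G| = 12; so <chi_1, chi_1> = 1 (norm-1 confirms irreducibility).

Details: Compute term by term over conjugacy classes (|C| * chi_1(C) * conj(chi_1(C))):
  1*(1)*conj(1) + 3*(1)*conj(1) + 4*(1)*conj(1) + 4*(1)*conj(1)
  = (1) + (3) + (4) + (4)
  = 12.
(Exp terms are combined using exp(i*s)*conj(exp(i*t)) = exp(i*(s-t)), and sums of them are collapsed using the identity that for every m > 1 the m distinct m-th roots of unity sum to 0, e.g. 1 + exp(2*I*pi/3) + exp(-2*I*pi/3) = 0.)
Dividing by |G| = 12 gives 12/12 = 1, matching the row-orthogonality relation <chi_1, chi_1> = [chi_1 = chi_1].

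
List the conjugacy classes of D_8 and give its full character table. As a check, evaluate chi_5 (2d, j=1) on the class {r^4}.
Conjugacy classes: {e} of size 1, {r^4} of size 1, {r^1, r^7} of size 2, {r^2, r^6} of size 2, {r^3, r^5} of size 2, {s, sr^2, ...} of size 4, {sr, sr^3, ...} of size 4.
Character table:
  irrep \ class              {e} (size 1)  {r^4} (size 1)  {r^1, r^7} (size 2)  {r^2, r^6} (size 2)  {r^3, r^5} (size 2)  {s, sr^2, ...} (size 4)  {sr, sr^3, ...} (size 4)
  chi_1 (triv)               1             1               1                    1                    1                    1                        1                       
  chi_2 (sign: r->1, s->-1)  1             1               1                    1                    1                    -1                       -1                      
  chi_3 (r->-1, s->1)        1             1               -1                   1                    -1                   1                        -1                      
  chi_4 (r->-1, s->-1)       1             1               -1                   1                    -1                   -1                       1                       
  chi_5 (2d, j=1)            2             -2              sqrt(2)              0                    -sqrt(2)             0                        0                       
  chi_6 (2d, j=2)            2             2               0                    -2                   0                    0                        0                       
  chi_7 (2d, j=3)            2             -2              -sqrt(2)             0                    sqrt(2)              0                        0                       

Spot check: chi_5 (2d, j=1) on {r^4} = -2.

Proof sketch: D_8 has order 2*8 = 16 with 7 conjugacy classes, hence 7 irreducibles. Sum of squared dims 1 + 1 + 1 + 1 + 4 + 4 + 4 = 16 = |G|. Linear characters come from the abelianisation; the 2-dimensional irreps have character r^k -> 2*cos(2*pi*j*k/8), reflections -> 0.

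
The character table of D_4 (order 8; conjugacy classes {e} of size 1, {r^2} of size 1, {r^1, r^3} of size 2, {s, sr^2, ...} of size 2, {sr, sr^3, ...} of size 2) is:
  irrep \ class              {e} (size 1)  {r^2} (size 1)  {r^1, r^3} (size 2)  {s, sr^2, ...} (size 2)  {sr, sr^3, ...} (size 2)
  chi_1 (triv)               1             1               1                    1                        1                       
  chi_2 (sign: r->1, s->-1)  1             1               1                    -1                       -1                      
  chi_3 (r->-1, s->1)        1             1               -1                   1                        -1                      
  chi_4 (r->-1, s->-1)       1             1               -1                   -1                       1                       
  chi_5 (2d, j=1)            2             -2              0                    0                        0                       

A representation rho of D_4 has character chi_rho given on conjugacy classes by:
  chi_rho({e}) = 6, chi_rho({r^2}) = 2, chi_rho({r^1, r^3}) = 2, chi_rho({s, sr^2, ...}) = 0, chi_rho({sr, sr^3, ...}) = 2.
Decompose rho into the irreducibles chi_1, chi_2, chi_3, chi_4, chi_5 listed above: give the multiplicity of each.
Multiplicities: chi_1: 2, chi_2: 1, chi_3: 0, chi_4: 1, chi_5: 1.

Why: Use <chi_rho, chi> = (1/|G|) sum_C |C| * chi_rho(C) * conj(chi(C)) with |G| = 8 for each irreducible chi in the table:
  <chi_rho, chi_1> = (1/8)[1*(6)*conj(1) + 1*(2)*conj(1) + 2*(2)*conj(1) + 2*(0)*conj(1) + 2*(2)*conj(1)]
      = (1/8)[(6) + (2) + (4) + (0) + (4)] = 16/8 = 2
  <chi_rho, chi_2> = (1/8)[1*(6)*conj(1) + 1*(2)*conj(1) + 2*(2)*conj(1) + 2*(0)*conj(-1) + 2*(2)*conj(-1)]
      = (1/8)[(6) + (2) + (4) + (0) + (-4)] = 8/8 = 1
  <chi_rho, chi_3> = (1/8)[1*(6)*conj(1) + 1*(2)*conj(1) + 2*(2)*conj(-1) + 2*(0)*conj(1) + 2*(2)*conj(-1)]
      = (1/8)[(6) + (2) + (-4) + (0) + (-4)] = 0/8 = 0
  <chi_rho, chi_4> = (1/8)[1*(6)*conj(1) + 1*(2)*conj(1) + 2*(2)*conj(-1) + 2*(0)*conj(-1) + 2*(2)*conj(1)]
      = (1/8)[(6) + (2) + (-4) + (0) + (4)] = 8/8 = 1
  <chi_rho, chi_5> = (1/8)[1*(6)*conj(2) + 1*(2)*conj(-2) + 2*(2)*conj(0) + 2*(0)*conj(0) + 2*(2)*conj(0)]
      = (1/8)[(12) + (-4) + (0) + (0) + (0)] = 8/8 = 1
Dimension check: dim(rho) = sum (mult * dim) = 2*1 + 1*1 + 0*1 + 1*1 + 1*2 = 6 = chi_rho(e) = 6.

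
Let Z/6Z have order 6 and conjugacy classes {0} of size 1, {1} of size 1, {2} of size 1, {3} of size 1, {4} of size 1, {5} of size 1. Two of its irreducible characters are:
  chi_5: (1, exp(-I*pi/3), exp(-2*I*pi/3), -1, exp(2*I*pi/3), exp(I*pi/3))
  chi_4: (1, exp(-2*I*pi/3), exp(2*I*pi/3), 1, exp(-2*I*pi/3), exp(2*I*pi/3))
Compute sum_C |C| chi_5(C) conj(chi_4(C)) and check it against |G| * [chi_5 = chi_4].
Sum = 0; so <chi_5, chi_4> = 0 (distinct irreducibles are orthogonal).

Justification: Compute term by term over conjugacy classes (|C| * chi_5(C) * conj(chi_4(C))):
  1*(1)*conj(1) + 1*(exp(-I*pi/3))*conj(exp(-2*I*pi/3)) + 1*(exp(-2*I*pi/3))*conj(exp(2*I*pi/3)) + 1*(-1)*conj(1) + 1*(exp(2*I*pi/3))*conj(exp(-2*I*pi/3)) + 1*(exp(I*pi/3))*conj(exp(2*I*pi/3))
  = (1) + (exp(I*pi/3)) + (exp(2*I*pi/3)) + (-1) + (exp(-2*I*pi/3)) + (exp(-I*pi/3))
  = 0.
(Exp terms are combined using exp(i*s)*conj(exp(i*t)) = exp(i*(s-t)), and sums of them are collapsed using the identity that for every m > 1 the m distinct m-th roots of unity sum to 0, e.g. 1 + exp(2*I*pi/3) + exp(-2*I*pi/3) = 0.)
Dividing by |G| = 6 gives 0/6 = 0, matching the row-orthogonality relation <chi_5, chi_4> = [chi_5 = chi_4].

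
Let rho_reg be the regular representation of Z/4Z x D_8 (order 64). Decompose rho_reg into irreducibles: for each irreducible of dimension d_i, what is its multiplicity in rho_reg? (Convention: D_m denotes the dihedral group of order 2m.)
Each irreducible V_i of dimension d_i appears with multiplicity d_i, i.e. rho_reg = (direct sum over all irreducibles V_i) d_i V_i. The irreducible dimensions for Z/4Z x D_8 are 1, 1, 1, 1, 1, 1, 1, 1, 1, 1, 1, 1, 1, 1, 1, 1, 2, 2, 2, 2, 2, 2, 2, 2, 2, 2, 2, 2: 16 irreducibles of dimension 1, each with multiplicity 1; 12 irreducibles of dimension 2, each with multiplicity 2. Total dimension 16*1*1 + 12*2*2 = 64 = |G|.

Solution. General theorem: in the regular representation of a finite group G, each irreducible appears with multiplicity equal to its dimension. Check: dim(rho_reg) = sum d_i^2 = 1 + 1 + 1 + 1 + 1 + 1 + 1 + 1 + 1 + 1 + 1 + 1 + 1 + 1 + 1 + 1 + 4 + 4 + 4 + 4 + 4 + 4 + 4 + 4 + 4 + 4 + 4 + 4 = 64 = |G|.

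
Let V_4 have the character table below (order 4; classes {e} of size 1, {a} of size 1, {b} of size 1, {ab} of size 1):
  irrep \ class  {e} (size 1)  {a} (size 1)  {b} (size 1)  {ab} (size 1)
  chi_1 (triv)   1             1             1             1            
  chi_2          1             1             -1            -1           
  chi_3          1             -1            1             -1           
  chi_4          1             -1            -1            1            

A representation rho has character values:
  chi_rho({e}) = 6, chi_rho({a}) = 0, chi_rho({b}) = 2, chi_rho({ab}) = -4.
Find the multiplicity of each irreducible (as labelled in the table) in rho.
Multiplicities: chi_1: 1, chi_2: 2, chi_3: 3, chi_4: 0.

Proof sketch: Use <chi_rho, chi> = (1/|G|) sum_C |C| * chi_rho(C) * conj(chi(C)) with |G| = 4 for each irreducible chi in the table:
  <chi_rho, chi_1> = (1/4)[1*(6)*conj(1) + 1*(0)*conj(1) + 1*(2)*conj(1) + 1*(-4)*conj(1)]
      = (1/4)[(6) + (0) + (2) + (-4)] = 4/4 = 1
  <chi_rho, chi_2> = (1/4)[1*(6)*conj(1) + 1*(0)*conj(1) + 1*(2)*conj(-1) + 1*(-4)*conj(-1)]
      = (1/4)[(6) + (0) + (-2) + (4)] = 8/4 = 2
  <chi_rho, chi_3> = (1/4)[1*(6)*conj(1) + 1*(0)*conj(-1) + 1*(2)*conj(1) + 1*(-4)*conj(-1)]
      = (1/4)[(6) + (0) + (2) + (4)] = 12/4 = 3
  <chi_rho, chi_4> = (1/4)[1*(6)*conj(1) + 1*(0)*conj(-1) + 1*(2)*conj(-1) + 1*(-4)*conj(1)]
      = (1/4)[(6) + (0) + (-2) + (-4)] = 0/4 = 0
Dimension check: dim(rho) = sum (mult * dim) = 1*1 + 2*1 + 3*1 + 0*1 = 6 = chi_rho(e) = 6.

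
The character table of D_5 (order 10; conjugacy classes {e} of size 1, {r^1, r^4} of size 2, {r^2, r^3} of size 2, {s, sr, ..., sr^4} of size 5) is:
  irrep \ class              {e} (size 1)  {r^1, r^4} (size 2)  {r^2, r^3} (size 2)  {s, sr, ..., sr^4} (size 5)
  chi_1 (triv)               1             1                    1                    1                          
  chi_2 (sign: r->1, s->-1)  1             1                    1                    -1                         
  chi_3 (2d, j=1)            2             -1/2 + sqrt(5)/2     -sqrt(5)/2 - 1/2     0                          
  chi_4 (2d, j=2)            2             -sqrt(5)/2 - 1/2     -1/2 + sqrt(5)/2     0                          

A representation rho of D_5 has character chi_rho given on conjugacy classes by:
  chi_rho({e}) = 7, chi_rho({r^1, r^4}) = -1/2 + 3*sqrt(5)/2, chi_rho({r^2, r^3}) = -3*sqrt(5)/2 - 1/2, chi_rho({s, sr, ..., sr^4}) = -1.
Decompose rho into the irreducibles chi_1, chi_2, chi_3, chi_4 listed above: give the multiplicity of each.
Multiplicities: chi_1: 0, chi_2: 1, chi_3: 3, chi_4: 0.

Solution. Use <chi_rho, chi> = (1/|G|) sum_C |C| * chi_rho(C) * conj(chi(C)) with |G| = 10 for each irreducible chi in the table:
  <chi_rho, chi_1> = (1/10)[1*(7)*conj(1) + 2*(-1/2 + 3*sqrt(5)/2)*conj(1) + 2*(-3*sqrt(5)/2 - 1/2)*conj(1) + 5*(-1)*conj(1)]
      = (1/10)[(7) + (-1 + 3*sqrt(5)) + (-3*sqrt(5) - 1) + (-5)] = 0/10 = 0
  <chi_rho, chi_2> = (1/10)[1*(7)*conj(1) + 2*(-1/2 + 3*sqrt(5)/2)*conj(1) + 2*(-3*sqrt(5)/2 - 1/2)*conj(1) + 5*(-1)*conj(-1)]
      = (1/10)[(7) + (-1 + 3*sqrt(5)) + (-3*sqrt(5) - 1) + (5)] = 10/10 = 1
  <chi_rho, chi_3> = (1/10)[1*(7)*conj(2) + 2*(-1/2 + 3*sqrt(5)/2)*conj(-1/2 + sqrt(5)/2) + 2*(-3*sqrt(5)/2 - 1/2)*conj(-sqrt(5)/2 - 1/2) + 5*(-1)*conj(0)]
      = (1/10)[(14) + (8 - 2*sqrt(5)) + (2*sqrt(5) + 8) + (0)] = 30/10 = 3
  <chi_rho, chi_4> = (1/10)[1*(7)*conj(2) + 2*(-1/2 + 3*sqrt(5)/2)*conj(-sqrt(5)/2 - 1/2) + 2*(-3*sqrt(5)/2 - 1/2)*conj(-1/2 + sqrt(5)/2) + 5*(-1)*conj(0)]
      = (1/10)[(14) + (-7 - sqrt(5)) + (-7 + sqrt(5)) + (0)] = 0/10 = 0
Dimension check: dim(rho) = sum (mult * dim) = 0*1 + 1*1 + 3*2 + 0*2 = 7 = chi_rho(e) = 7.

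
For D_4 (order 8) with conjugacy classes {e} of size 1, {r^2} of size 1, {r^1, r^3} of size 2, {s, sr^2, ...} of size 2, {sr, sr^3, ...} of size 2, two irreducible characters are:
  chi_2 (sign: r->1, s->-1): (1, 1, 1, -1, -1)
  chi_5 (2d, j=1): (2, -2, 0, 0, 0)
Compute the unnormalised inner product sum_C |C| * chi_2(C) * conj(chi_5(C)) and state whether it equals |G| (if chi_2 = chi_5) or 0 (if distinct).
Sum = 0; so <chi_2, chi_5> = 0 (distinct irreducibles are orthogonal).

Working: Compute term by term over conjugacy classes (|C| * chi_2(C) * conj(chi_5(C))):
  1*(1)*conj(2) + 1*(1)*conj(-2) + 2*(1)*conj(0) + 2*(-1)*conj(0) + 2*(-1)*conj(0)
  = (2) + (-2) + (0) + (0) + (0)
  = 0.
Dividing by |G| = 8 gives 0/8 = 0, matching the row-orthogonality relation <chi_2, chi_5> = [chi_2 = chi_5].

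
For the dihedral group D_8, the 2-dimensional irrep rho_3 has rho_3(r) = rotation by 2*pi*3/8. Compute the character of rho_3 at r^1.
chi_{rho_3}(r^1) = 2*cos(2*pi*3*1/8) = -sqrt(2)

Working: rho_3(r^1) is rotation by angle 2*pi*3*1/8, whose trace is 2*cos(2*pi*3*1/8) = -sqrt(2).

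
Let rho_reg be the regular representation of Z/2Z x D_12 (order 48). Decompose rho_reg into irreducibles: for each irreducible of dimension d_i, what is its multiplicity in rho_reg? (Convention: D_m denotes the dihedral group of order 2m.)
Each irreducible V_i of dimension d_i appears with multiplicity d_i, i.e. rho_reg = (direct sum over all irreducibles V_i) d_i V_i. The irreducible dimensions for Z/2Z x D_12 are 1, 1, 1, 1, 1, 1, 1, 1, 2, 2, 2, 2, 2, 2, 2, 2, 2, 2: 8 irreducibles of dimension 1, each with multiplicity 1; 10 irreducibles of dimension 2, each with multiplicity 2. Total dimension 8*1*1 + 10*2*2 = 48 = |G|.

Details: General theorem: in the regular representation of a finite group G, each irreducible appears with multiplicity equal to its dimension. Check: dim(rho_reg) = sum d_i^2 = 1 + 1 + 1 + 1 + 1 + 1 + 1 + 1 + 4 + 4 + 4 + 4 + 4 + 4 + 4 + 4 + 4 + 4 = 48 = |G|.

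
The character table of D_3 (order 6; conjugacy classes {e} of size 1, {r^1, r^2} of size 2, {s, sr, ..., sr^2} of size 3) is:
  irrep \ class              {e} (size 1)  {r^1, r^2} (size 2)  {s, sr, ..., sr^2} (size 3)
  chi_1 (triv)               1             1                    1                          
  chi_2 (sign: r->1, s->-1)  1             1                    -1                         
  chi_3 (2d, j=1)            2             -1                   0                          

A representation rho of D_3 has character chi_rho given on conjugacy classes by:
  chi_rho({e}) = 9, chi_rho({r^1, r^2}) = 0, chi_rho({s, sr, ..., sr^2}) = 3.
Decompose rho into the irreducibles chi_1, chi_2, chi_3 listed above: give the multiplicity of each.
Multiplicities: chi_1: 3, chi_2: 0, chi_3: 3.

Explanation: Use <chi_rho, chi> = (1/|G|) sum_C |C| * chi_rho(C) * conj(chi(C)) with |G| = 6 for each irreducible chi in the table:
  <chi_rho, chi_1> = (1/6)[1*(9)*conj(1) + 2*(0)*conj(1) + 3*(3)*conj(1)]
      = (1/6)[(9) + (0) + (9)] = 18/6 = 3
  <chi_rho, chi_2> = (1/6)[1*(9)*conj(1) + 2*(0)*conj(1) + 3*(3)*conj(-1)]
      = (1/6)[(9) + (0) + (-9)] = 0/6 = 0
  <chi_rho, chi_3> = (1/6)[1*(9)*conj(2) + 2*(0)*conj(-1) + 3*(3)*conj(0)]
      = (1/6)[(18) + (0) + (0)] = 18/6 = 3
Dimension check: dim(rho) = sum (mult * dim) = 3*1 + 0*1 + 3*2 = 9 = chi_rho(e) = 9.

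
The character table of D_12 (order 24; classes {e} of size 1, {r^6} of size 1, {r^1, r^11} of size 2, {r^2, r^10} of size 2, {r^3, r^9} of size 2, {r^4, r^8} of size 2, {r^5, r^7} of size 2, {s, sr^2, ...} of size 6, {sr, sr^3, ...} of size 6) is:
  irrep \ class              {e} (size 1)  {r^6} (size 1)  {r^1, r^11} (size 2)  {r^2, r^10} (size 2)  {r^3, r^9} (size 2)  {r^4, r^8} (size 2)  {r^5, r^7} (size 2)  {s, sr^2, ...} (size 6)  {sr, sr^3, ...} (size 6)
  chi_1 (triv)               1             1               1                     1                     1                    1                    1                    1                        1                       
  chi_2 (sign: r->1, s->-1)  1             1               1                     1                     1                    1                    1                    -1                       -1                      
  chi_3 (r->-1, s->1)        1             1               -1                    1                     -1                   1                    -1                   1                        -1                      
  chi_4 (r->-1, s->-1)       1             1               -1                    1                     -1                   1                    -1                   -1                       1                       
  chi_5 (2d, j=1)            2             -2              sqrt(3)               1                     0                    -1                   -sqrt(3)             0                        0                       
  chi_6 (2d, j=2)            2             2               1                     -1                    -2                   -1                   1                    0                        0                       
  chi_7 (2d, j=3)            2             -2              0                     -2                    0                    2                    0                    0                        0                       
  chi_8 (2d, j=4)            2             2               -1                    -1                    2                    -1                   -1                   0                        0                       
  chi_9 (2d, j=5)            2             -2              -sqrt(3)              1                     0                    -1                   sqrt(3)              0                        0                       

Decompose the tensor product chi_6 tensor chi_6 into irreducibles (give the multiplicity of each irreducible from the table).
chi_6 tensor chi_6 = chi_1 + chi_2 + chi_8 (all other irreducibles have multiplicity 0).

Reasoning: The character of a tensor product is the pointwise product (chi_6 * chi_6)(C) = chi_6(C) * chi_6(C):
  {e}: (2)*(2), {r^6}: (2)*(2), {r^1, r^11}: (1)*(1), {r^2, r^10}: (-1)*(-1), {r^3, r^9}: (-2)*(-2), {r^4, r^8}: (-1)*(-1), {r^5, r^7}: (1)*(1), {s, sr^2, ...}: (0)*(0), {sr, sr^3, ...}: (0)*(0)
so (chi_6 * chi_6) takes values
  {e} -> 4, {r^6} -> 4, {r^1, r^11} -> 1, {r^2, r^10} -> 1, {r^3, r^9} -> 4, {r^4, r^8} -> 1, {r^5, r^7} -> 1, {s, sr^2, ...} -> 0, {sr, sr^3, ...} -> 0.
Now take the inner product of this character with each irreducible chi from the table, <chi_6*chi_6, chi> = (1/24) sum_C |C| (chi_6*chi_6)(C) conj(chi(C)):
  <chi_6*chi_6, chi_1> = (1/24)[1*(4)*conj(1) + 1*(4)*conj(1) + 2*(1)*conj(1) + 2*(1)*conj(1) + 2*(4)*conj(1) + 2*(1)*conj(1) + 2*(1)*conj(1) + 6*(0)*conj(1) + 6*(0)*conj(1)]
      = (1/24)[(4) + (4) + (2) + (2) + (8) + (2) + (2) + (0) + (0)] = 24/24 = 1
  <chi_6*chi_6, chi_2> = (1/24)[1*(4)*conj(1) + 1*(4)*conj(1) + 2*(1)*conj(1) + 2*(1)*conj(1) + 2*(4)*conj(1) + 2*(1)*conj(1) + 2*(1)*conj(1) + 6*(0)*conj(-1) + 6*(0)*conj(-1)]
      = (1/24)[(4) + (4) + (2) + (2) + (8) + (2) + (2) + (0) + (0)] = 24/24 = 1
  <chi_6*chi_6, chi_3> = (1/24)[1*(4)*conj(1) + 1*(4)*conj(1) + 2*(1)*conj(-1) + 2*(1)*conj(1) + 2*(4)*conj(-1) + 2*(1)*conj(1) + 2*(1)*conj(-1) + 6*(0)*conj(1) + 6*(0)*conj(-1)]
      = (1/24)[(4) + (4) + (-2) + (2) + (-8) + (2) + (-2) + (0) + (0)] = 0/24 = 0
  <chi_6*chi_6, chi_4> = (1/24)[1*(4)*conj(1) + 1*(4)*conj(1) + 2*(1)*conj(-1) + 2*(1)*conj(1) + 2*(4)*conj(-1) + 2*(1)*conj(1) + 2*(1)*conj(-1) + 6*(0)*conj(-1) + 6*(0)*conj(1)]
      = (1/24)[(4) + (4) + (-2) + (2) + (-8) + (2) + (-2) + (0) + (0)] = 0/24 = 0
  <chi_6*chi_6, chi_5> = (1/24)[1*(4)*conj(2) + 1*(4)*conj(-2) + 2*(1)*conj(sqrt(3)) + 2*(1)*conj(1) + 2*(4)*conj(0) + 2*(1)*conj(-1) + 2*(1)*conj(-sqrt(3)) + 6*(0)*conj(0) + 6*(0)*conj(0)]
      = (1/24)[(8) + (-8) + (2*sqrt(3)) + (2) + (0) + (-2) + (-2*sqrt(3)) + (0) + (0)] = 0/24 = 0
  <chi_6*chi_6, chi_6> = (1/24)[1*(4)*conj(2) + 1*(4)*conj(2) + 2*(1)*conj(1) + 2*(1)*conj(-1) + 2*(4)*conj(-2) + 2*(1)*conj(-1) + 2*(1)*conj(1) + 6*(0)*conj(0) + 6*(0)*conj(0)]
      = (1/24)[(8) + (8) + (2) + (-2) + (-16) + (-2) + (2) + (0) + (0)] = 0/24 = 0
  <chi_6*chi_6, chi_7> = (1/24)[1*(4)*conj(2) + 1*(4)*conj(-2) + 2*(1)*conj(0) + 2*(1)*conj(-2) + 2*(4)*conj(0) + 2*(1)*conj(2) + 2*(1)*conj(0) + 6*(0)*conj(0) + 6*(0)*conj(0)]
      = (1/24)[(8) + (-8) + (0) + (-4) + (0) + (4) + (0) + (0) + (0)] = 0/24 = 0
  <chi_6*chi_6, chi_8> = (1/24)[1*(4)*conj(2) + 1*(4)*conj(2) + 2*(1)*conj(-1) + 2*(1)*conj(-1) + 2*(4)*conj(2) + 2*(1)*conj(-1) + 2*(1)*conj(-1) + 6*(0)*conj(0) + 6*(0)*conj(0)]
      = (1/24)[(8) + (8) + (-2) + (-2) + (16) + (-2) + (-2) + (0) + (0)] = 24/24 = 1
  <chi_6*chi_6, chi_9> = (1/24)[1*(4)*conj(2) + 1*(4)*conj(-2) + 2*(1)*conj(-sqrt(3)) + 2*(1)*conj(1) + 2*(4)*conj(0) + 2*(1)*conj(-1) + 2*(1)*conj(sqrt(3)) + 6*(0)*conj(0) + 6*(0)*conj(0)]
      = (1/24)[(8) + (-8) + (-2*sqrt(3)) + (2) + (0) + (-2) + (2*sqrt(3)) + (0) + (0)] = 0/24 = 0
Hence the multiplicities are chi_1: 1, chi_2: 1, chi_8: 1. Dimension check: dim(chi_6)*dim(chi_6) = 2*2 = 4 and sum (mult * dim) = 1*1 + 1*1 + 1*2 = 4.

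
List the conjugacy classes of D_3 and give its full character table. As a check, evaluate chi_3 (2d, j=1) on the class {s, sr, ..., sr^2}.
Conjugacy classes: {e} of size 1, {r^1, r^2} of size 2, {s, sr, ..., sr^2} of size 3.
Character table:
  irrep \ class              {e} (size 1)  {r^1, r^2} (size 2)  {s, sr, ..., sr^2} (size 3)
  chi_1 (triv)               1             1                    1                          
  chi_2 (sign: r->1, s->-1)  1             1                    -1                         
  chi_3 (2d, j=1)            2             -1                   0                          

Spot check: chi_3 (2d, j=1) on {s, sr, ..., sr^2} = 0.

Proof sketch: D_3 has order 2*3 = 6 with 3 conjugacy classes, hence 3 irreducibles. Sum of squared dims 1 + 1 + 4 = 6 = |G|. Linear characters come from the abelianisation; the 2-dimensional irreps have character r^k -> 2*cos(2*pi*j*k/3), reflections -> 0.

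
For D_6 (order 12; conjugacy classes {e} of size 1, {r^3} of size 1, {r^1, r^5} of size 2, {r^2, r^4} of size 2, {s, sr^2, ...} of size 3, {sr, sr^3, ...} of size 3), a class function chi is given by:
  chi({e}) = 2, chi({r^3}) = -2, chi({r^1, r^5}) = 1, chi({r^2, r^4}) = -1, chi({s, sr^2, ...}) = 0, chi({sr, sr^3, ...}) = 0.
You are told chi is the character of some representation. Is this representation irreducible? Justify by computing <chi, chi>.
Irreducible: <chi, chi> = 1.

Why: <chi, chi> = (1/|G|) sum_C |C| * |chi(C)|^2 = (1/12)[1*|2|^2 + 1*|-2|^2 + 2*|1|^2 + 2*|-1|^2 + 3*|0|^2 + 3*|0|^2]
  = (1/12)[(4) + (4) + (2) + (2) + (0) + (0)] = 12/12 = 1.
A character is irreducible iff <chi, chi> = 1, so this representation is irreducible.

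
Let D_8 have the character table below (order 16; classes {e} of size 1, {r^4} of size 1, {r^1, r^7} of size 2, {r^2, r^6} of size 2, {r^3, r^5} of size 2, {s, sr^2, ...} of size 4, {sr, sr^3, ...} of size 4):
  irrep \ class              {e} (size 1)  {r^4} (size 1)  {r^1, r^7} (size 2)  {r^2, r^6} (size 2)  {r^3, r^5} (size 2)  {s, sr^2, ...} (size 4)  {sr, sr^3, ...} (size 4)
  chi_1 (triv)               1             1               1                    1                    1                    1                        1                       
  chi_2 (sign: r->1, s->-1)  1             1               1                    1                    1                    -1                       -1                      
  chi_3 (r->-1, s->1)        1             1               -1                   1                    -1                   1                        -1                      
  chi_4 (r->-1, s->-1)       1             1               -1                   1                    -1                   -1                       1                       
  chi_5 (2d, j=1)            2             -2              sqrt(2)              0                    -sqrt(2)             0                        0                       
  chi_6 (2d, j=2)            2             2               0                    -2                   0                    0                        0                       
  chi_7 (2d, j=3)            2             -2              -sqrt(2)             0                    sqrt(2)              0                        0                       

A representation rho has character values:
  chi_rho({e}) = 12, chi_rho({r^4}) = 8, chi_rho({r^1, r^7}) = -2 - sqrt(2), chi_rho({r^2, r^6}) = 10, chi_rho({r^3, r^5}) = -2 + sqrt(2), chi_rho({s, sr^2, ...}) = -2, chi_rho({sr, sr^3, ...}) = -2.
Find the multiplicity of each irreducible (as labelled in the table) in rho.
Multiplicities: chi_1: 1, chi_2: 3, chi_3: 3, chi_4: 3, chi_5: 0, chi_6: 0, chi_7: 1.

Justification: Use <chi_rho, chi> = (1/|G|) sum_C |C| * chi_rho(C) * conj(chi(C)) with |G| = 16 for each irreducible chi in the table:
  <chi_rho, chi_1> = (1/16)[1*(12)*conj(1) + 1*(8)*conj(1) + 2*(-2 - sqrt(2))*conj(1) + 2*(10)*conj(1) + 2*(-2 + sqrt(2))*conj(1) + 4*(-2)*conj(1) + 4*(-2)*conj(1)]
      = (1/16)[(12) + (8) + (-4 - 2*sqrt(2)) + (20) + (-4 + 2*sqrt(2)) + (-8) + (-8)] = 16/16 = 1
  <chi_rho, chi_2> = (1/16)[1*(12)*conj(1) + 1*(8)*conj(1) + 2*(-2 - sqrt(2))*conj(1) + 2*(10)*conj(1) + 2*(-2 + sqrt(2))*conj(1) + 4*(-2)*conj(-1) + 4*(-2)*conj(-1)]
      = (1/16)[(12) + (8) + (-4 - 2*sqrt(2)) + (20) + (-4 + 2*sqrt(2)) + (8) + (8)] = 48/16 = 3
  <chi_rho, chi_3> = (1/16)[1*(12)*conj(1) + 1*(8)*conj(1) + 2*(-2 - sqrt(2))*conj(-1) + 2*(10)*conj(1) + 2*(-2 + sqrt(2))*conj(-1) + 4*(-2)*conj(1) + 4*(-2)*conj(-1)]
      = (1/16)[(12) + (8) + (2*sqrt(2) + 4) + (20) + (4 - 2*sqrt(2)) + (-8) + (8)] = 48/16 = 3
  <chi_rho, chi_4> = (1/16)[1*(12)*conj(1) + 1*(8)*conj(1) + 2*(-2 - sqrt(2))*conj(-1) + 2*(10)*conj(1) + 2*(-2 + sqrt(2))*conj(-1) + 4*(-2)*conj(-1) + 4*(-2)*conj(1)]
      = (1/16)[(12) + (8) + (2*sqrt(2) + 4) + (20) + (4 - 2*sqrt(2)) + (8) + (-8)] = 48/16 = 3
  <chi_rho, chi_5> = (1/16)[1*(12)*conj(2) + 1*(8)*conj(-2) + 2*(-2 - sqrt(2))*conj(sqrt(2)) + 2*(10)*conj(0) + 2*(-2 + sqrt(2))*conj(-sqrt(2)) + 4*(-2)*conj(0) + 4*(-2)*conj(0)]
      = (1/16)[(24) + (-16) + (-4*sqrt(2) - 4) + (0) + (-4 + 4*sqrt(2)) + (0) + (0)] = 0/16 = 0
  <chi_rho, chi_6> = (1/16)[1*(12)*conj(2) + 1*(8)*conj(2) + 2*(-2 - sqrt(2))*conj(0) + 2*(10)*conj(-2) + 2*(-2 + sqrt(2))*conj(0) + 4*(-2)*conj(0) + 4*(-2)*conj(0)]
      = (1/16)[(24) + (16) + (0) + (-40) + (0) + (0) + (0)] = 0/16 = 0
  <chi_rho, chi_7> = (1/16)[1*(12)*conj(2) + 1*(8)*conj(-2) + 2*(-2 - sqrt(2))*conj(-sqrt(2)) + 2*(10)*conj(0) + 2*(-2 + sqrt(2))*conj(sqrt(2)) + 4*(-2)*conj(0) + 4*(-2)*conj(0)]
      = (1/16)[(24) + (-16) + (4 + 4*sqrt(2)) + (0) + (4 - 4*sqrt(2)) + (0) + (0)] = 16/16 = 1
Dimension check: dim(rho) = sum (mult * dim) = 1*1 + 3*1 + 3*1 + 3*1 + 0*2 + 0*2 + 1*2 = 12 = chi_rho(e) = 12.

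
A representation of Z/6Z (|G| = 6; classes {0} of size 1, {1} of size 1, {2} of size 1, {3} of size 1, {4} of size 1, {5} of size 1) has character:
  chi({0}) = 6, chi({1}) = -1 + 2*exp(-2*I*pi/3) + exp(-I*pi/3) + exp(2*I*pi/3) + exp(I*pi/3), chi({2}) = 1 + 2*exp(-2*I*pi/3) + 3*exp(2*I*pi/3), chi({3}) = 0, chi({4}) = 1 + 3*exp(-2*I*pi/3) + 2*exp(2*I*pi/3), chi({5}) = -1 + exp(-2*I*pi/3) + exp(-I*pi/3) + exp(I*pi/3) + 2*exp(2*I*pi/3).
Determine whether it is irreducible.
Not irreducible (reducible): <chi, chi> = 8 > 1.

Details: <chi, chi> = (1/|G|) sum_C |C| * |chi(C)|^2 = (1/6)[1*|6|^2 + 1*|-1 + 2*exp(-2*I*pi/3) + exp(-I*pi/3) + exp(2*I*pi/3) + exp(I*pi/3)|^2 + 1*|1 + 2*exp(-2*I*pi/3) + 3*exp(2*I*pi/3)|^2 + 1*|0|^2 + 1*|1 + 3*exp(-2*I*pi/3) + 2*exp(2*I*pi/3)|^2 + 1*|-1 + exp(-2*I*pi/3) + exp(-I*pi/3) + exp(I*pi/3) + 2*exp(2*I*pi/3)|^2]
  = (1/6)[(36) + (3) + (3) + (0) + (3) + (3)] = 48/6 = 8.
(Exp terms are combined using exp(i*s)*conj(exp(i*t)) = exp(i*(s-t)), and sums of them are collapsed using the identity that for every m > 1 the m distinct m-th roots of unity sum to 0, e.g. 1 + exp(2*I*pi/3) + exp(-2*I*pi/3) = 0.)
A character is irreducible iff <chi, chi> = 1, so this representation is reducible.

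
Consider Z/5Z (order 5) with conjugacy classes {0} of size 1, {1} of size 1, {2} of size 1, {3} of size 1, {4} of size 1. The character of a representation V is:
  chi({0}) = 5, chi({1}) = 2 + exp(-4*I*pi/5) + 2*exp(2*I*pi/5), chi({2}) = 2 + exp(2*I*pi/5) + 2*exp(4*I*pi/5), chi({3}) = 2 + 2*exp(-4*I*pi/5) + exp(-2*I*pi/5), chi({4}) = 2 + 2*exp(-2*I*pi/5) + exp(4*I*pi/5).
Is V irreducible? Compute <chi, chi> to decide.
Not irreducible (reducible): <chi, chi> = 9 > 1.

Working: <chi, chi> = (1/|G|) sum_C |C| * |chi(C)|^2 = (1/5)[1*|5|^2 + 1*|2 + exp(-4*I*pi/5) + 2*exp(2*I*pi/5)|^2 + 1*|2 + exp(2*I*pi/5) + 2*exp(4*I*pi/5)|^2 + 1*|2 + 2*exp(-4*I*pi/5) + exp(-2*I*pi/5)|^2 + 1*|2 + 2*exp(-2*I*pi/5) + exp(4*I*pi/5)|^2]
  = (1/5)[(25) + (5) + (5) + (5) + (5)] = 45/5 = 9.
(Exp terms are combined using exp(i*s)*conj(exp(i*t)) = exp(i*(s-t)), and sums of them are collapsed using the identity that for every m > 1 the m distinct m-th roots of unity sum to 0, e.g. 1 + exp(2*I*pi/3) + exp(-2*I*pi/3) = 0.)
A character is irreducible iff <chi, chi> = 1, so this representation is reducible.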